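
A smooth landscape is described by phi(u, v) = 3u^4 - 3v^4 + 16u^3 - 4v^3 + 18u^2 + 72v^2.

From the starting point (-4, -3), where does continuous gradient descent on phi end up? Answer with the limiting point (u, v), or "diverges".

(-3, 0)

phi is separable, so gradient descent decouples: u follows -∂phi/∂u, v follows -∂phi/∂v.
∂phi/∂u = 12u(u + 1)(u + 3); at u=-4 this is -144, so u increases.
∂phi/∂v = -12v(v - 3)(v + 4); at v=-3 this is -216, so v increases.
u converges to its nearest critical value -3 (a local min of the u-part); v converges to 0. The iterate converges to (-3, 0).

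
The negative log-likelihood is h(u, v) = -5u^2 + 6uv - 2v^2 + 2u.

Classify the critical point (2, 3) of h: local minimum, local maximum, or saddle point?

local maximum

The Hessian of h is constant: H = [[-10, 6], [6, -4]].
det(H) = (-10)·(-4) − 6² = 4.
det(H) > 0 and tr(H) = -14 < 0, so H is negative definite and the point is a local maximum.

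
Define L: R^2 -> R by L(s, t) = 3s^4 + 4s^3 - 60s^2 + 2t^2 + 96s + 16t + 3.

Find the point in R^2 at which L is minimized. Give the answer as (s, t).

(-4, -4)

L(s,t) separates as P(s) + Q(t) + 3, so its minimum is min P + min Q + 3.
P'(s) = 12(s - 2)(s - 1)(s + 4) vanishes at s ∈ {-4, 1, 2}; Q'(t) = 4(t + 4) vanishes at t ∈ {-4}.
Local minima of P (where P''>0): P(-4)=-832, P(2)=32. Local minima of Q: Q(-4)=-32.
So the global minimum of L is P(-4) + Q(-4) + 3 = -832 − 32 + 3 = -861, attained at (-4, -4).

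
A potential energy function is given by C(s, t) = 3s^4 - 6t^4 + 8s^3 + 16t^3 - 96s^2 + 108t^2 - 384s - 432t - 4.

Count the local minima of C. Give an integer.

C separates as a function of s plus a function of t, so ∇C=0 decouples.
∂C/∂s = 12(s - 4)(s + 2)(s + 4) = 0 at s ∈ {-4, -2, 4}; ∂C/∂t = -24(t - 3)(t - 2)(t + 3) = 0 at t ∈ {-3, 2, 3}.
The Hessian is diagonal: diag(C_ss, C_tt). Second derivatives: C_ss(-4)=192, C_ss(-2)=-144, C_ss(4)=576; C_tt(-3)=-720, C_tt(2)=120, C_tt(3)=-144.
Local minima occur where both diagonal entries positive: (-4, 2), (4, 2). Count: 2.

2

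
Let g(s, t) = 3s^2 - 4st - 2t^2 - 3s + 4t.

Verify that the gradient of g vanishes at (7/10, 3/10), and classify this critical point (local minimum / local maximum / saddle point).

∇g = (6s - 4t - 3, -4s - 4t + 4); substituting (7/10, 3/10) gives ∇g = (0, 0), so (7/10, 3/10) is indeed a critical point.
The Hessian of g is constant: H = [[6, -4], [-4, -4]].
det(H) = 6·(-4) − (-4)² = -40.
Since det(H) < 0, H is indefinite and the critical point is a saddle point.

saddle point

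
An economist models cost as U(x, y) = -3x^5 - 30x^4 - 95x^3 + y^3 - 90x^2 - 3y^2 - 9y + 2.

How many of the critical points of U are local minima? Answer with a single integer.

2

U separates as a function of x plus a function of y, so ∇U=0 decouples.
∂U/∂x = -15x(x + 1)(x + 3)(x + 4) = 0 at x ∈ {-4, -3, -1, 0}; ∂U/∂y = 3(y - 3)(y + 1) = 0 at y ∈ {-1, 3}.
The Hessian is diagonal: diag(U_xx, U_yy). Second derivatives: U_xx(-4)=180, U_xx(-3)=-90, U_xx(-1)=90, U_xx(0)=-180; U_yy(-1)=-12, U_yy(3)=12.
Local minima occur where both diagonal entries positive: (-4, 3), (-1, 3). Count: 2.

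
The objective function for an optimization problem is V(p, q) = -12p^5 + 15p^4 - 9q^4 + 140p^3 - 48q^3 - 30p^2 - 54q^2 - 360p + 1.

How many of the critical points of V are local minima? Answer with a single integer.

2

V separates as a function of p plus a function of q, so ∇V=0 decouples.
∂V/∂p = -60(p - 3)(p - 1)(p + 1)(p + 2) = 0 at p ∈ {-2, -1, 1, 3}; ∂V/∂q = -36q(q + 1)(q + 3) = 0 at q ∈ {-3, -1, 0}.
The Hessian is diagonal: diag(V_pp, V_qq). Second derivatives: V_pp(-2)=900, V_pp(-1)=-480, V_pp(1)=720, V_pp(3)=-2400; V_qq(-3)=-216, V_qq(-1)=72, V_qq(0)=-108.
Local minima occur where both diagonal entries positive: (-2, -1), (1, -1). Count: 2.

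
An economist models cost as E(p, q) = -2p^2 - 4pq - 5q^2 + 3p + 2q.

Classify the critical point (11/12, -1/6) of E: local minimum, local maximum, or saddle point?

The Hessian of E is constant: H = [[-4, -4], [-4, -10]].
det(H) = (-4)·(-10) − (-4)² = 24.
det(H) > 0 and tr(H) = -14 < 0, so H is negative definite and the point is a local maximum.

local maximum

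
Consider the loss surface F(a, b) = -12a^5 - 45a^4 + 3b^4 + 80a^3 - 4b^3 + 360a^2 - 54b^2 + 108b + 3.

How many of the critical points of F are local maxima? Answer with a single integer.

F separates as a function of a plus a function of b, so ∇F=0 decouples.
∂F/∂a = -60a(a - 2)(a + 2)(a + 3) = 0 at a ∈ {-3, -2, 0, 2}; ∂F/∂b = 12(b - 3)(b - 1)(b + 3) = 0 at b ∈ {-3, 1, 3}.
The Hessian is diagonal: diag(F_aa, F_bb). Second derivatives: F_aa(-3)=900, F_aa(-2)=-480, F_aa(0)=720, F_aa(2)=-2400; F_bb(-3)=288, F_bb(1)=-96, F_bb(3)=144.
Local maxima occur where both diagonal entries negative: (-2, 1), (2, 1). Count: 2.

2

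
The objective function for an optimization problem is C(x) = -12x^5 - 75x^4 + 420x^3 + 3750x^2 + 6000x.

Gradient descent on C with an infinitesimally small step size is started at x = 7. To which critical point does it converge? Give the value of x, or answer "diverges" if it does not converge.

C'(x) = -60(x - 5)(x + 1)(x + 4)(x + 5), so C'(7) = -126720.
Gradient descent moves in the -C' direction, i.e. x is increasing.
There is no critical point above x=7, and C' keeps the same sign, so the iterate runs off to +∞.

diverges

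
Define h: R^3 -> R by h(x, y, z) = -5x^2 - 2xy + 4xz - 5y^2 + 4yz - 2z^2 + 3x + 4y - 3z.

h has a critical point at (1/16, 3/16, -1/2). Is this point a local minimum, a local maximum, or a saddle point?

local maximum

The Hessian is constant: H = [[-10, -2, 4], [-2, -10, 4], [4, 4, -4]].
Leading principal minors: Δ₁ = -10, Δ₂ = 96, Δ₃ = -128.
The minors alternate sign starting negative (−, +, −), so H is negative definite: a local maximum.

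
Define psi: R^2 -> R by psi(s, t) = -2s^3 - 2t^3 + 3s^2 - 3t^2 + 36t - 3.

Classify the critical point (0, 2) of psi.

The mixed partial ∂²psi/∂s∂t is 0, so the Hessian at any point is diag(psi_ss, psi_tt) = diag(6(-2s + 1), -6(2t + 1)).
At (0, 2): H = diag(6, -30).
The eigenvalues have opposite signs, so H is indefinite: a saddle point.

saddle point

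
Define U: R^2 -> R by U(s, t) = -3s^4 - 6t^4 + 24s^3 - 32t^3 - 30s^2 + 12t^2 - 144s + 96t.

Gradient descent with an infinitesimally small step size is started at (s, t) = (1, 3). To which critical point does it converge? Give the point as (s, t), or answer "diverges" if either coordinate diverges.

diverges

U is separable, so gradient descent decouples: s follows -∂U/∂s, t follows -∂U/∂t.
∂U/∂s = -12(s - 4)(s - 3)(s + 1); at s=1 this is -144, so s increases.
∂U/∂t = -24(t - 1)(t + 1)(t + 4); at t=3 this is -1344, so t increases.
The t-coordinate has no critical point in that direction and runs off to infinity.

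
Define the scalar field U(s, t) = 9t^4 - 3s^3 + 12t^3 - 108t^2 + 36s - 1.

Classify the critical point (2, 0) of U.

The mixed partial ∂²U/∂s∂t is 0, so the Hessian at any point is diag(U_ss, U_tt) = diag(-18s, 36(3t^2 + 2t - 6)).
At (2, 0): H = diag(-36, -216).
Both eigenvalues are negative, so H is negative definite: a local maximum.

local maximum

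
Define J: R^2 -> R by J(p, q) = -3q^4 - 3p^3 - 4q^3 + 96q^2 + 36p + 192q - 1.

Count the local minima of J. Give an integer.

J separates as a function of p plus a function of q, so ∇J=0 decouples.
∂J/∂p = -9(p - 2)(p + 2) = 0 at p ∈ {-2, 2}; ∂J/∂q = -12(q - 4)(q + 1)(q + 4) = 0 at q ∈ {-4, -1, 4}.
The Hessian is diagonal: diag(J_pp, J_qq). Second derivatives: J_pp(-2)=36, J_pp(2)=-36; J_qq(-4)=-288, J_qq(-1)=180, J_qq(4)=-480.
Local minima occur where both diagonal entries positive: (-2, -1). Count: 1.

1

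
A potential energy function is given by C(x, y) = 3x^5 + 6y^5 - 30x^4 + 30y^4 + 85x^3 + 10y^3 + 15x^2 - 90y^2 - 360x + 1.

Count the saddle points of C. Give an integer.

8

C separates as a function of x plus a function of y, so ∇C=0 decouples.
∂C/∂x = 15(x - 4)(x - 3)(x - 2)(x + 1) = 0 at x ∈ {-1, 2, 3, 4}; ∂C/∂y = 30y(y - 1)(y + 2)(y + 3) = 0 at y ∈ {-3, -2, 0, 1}.
The Hessian is diagonal: diag(C_xx, C_yy). Second derivatives: C_xx(-1)=-900, C_xx(2)=90, C_xx(3)=-60, C_xx(4)=150; C_yy(-3)=-360, C_yy(-2)=180, C_yy(0)=-180, C_yy(1)=360.
Saddle points occur where the two diagonal entries have opposite signs: (-1, -2), (-1, 1), (2, -3), (2, 0), (3, -2), (3, 1), (4, -3), (4, 0). Count: 8.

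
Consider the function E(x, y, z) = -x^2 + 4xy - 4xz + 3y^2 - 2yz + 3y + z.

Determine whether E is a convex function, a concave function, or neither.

neither

E is quadratic, so its Hessian is the constant matrix H = [[-2, 4, -4], [4, 6, -2], [-4, -2, 0]].
Leading principal minors: -2, -28, -24.
Neither pattern holds ⇒ H is indefinite ⇒ neither convex nor concave.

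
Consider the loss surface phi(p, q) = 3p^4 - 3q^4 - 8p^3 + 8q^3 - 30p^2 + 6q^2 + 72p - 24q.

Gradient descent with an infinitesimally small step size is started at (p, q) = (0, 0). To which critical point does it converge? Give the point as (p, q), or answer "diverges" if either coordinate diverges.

(-2, 1)

phi is separable, so gradient descent decouples: p follows -∂phi/∂p, q follows -∂phi/∂q.
∂phi/∂p = 12(p - 3)(p - 1)(p + 2); at p=0 this is 72, so p decreases.
∂phi/∂q = -12(q - 2)(q - 1)(q + 1); at q=0 this is -24, so q increases.
p converges to its nearest critical value -2 (a local min of the p-part); q converges to 1. The iterate converges to (-2, 1).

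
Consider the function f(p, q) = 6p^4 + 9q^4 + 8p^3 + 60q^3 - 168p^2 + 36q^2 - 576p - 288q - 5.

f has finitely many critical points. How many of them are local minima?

4

f separates as a function of p plus a function of q, so ∇f=0 decouples.
∂f/∂p = 24(p - 4)(p + 2)(p + 3) = 0 at p ∈ {-3, -2, 4}; ∂f/∂q = 36(q - 1)(q + 2)(q + 4) = 0 at q ∈ {-4, -2, 1}.
The Hessian is diagonal: diag(f_pp, f_qq). Second derivatives: f_pp(-3)=168, f_pp(-2)=-144, f_pp(4)=1008; f_qq(-4)=360, f_qq(-2)=-216, f_qq(1)=540.
Local minima occur where both diagonal entries positive: (-3, -4), (-3, 1), (4, -4), (4, 1). Count: 4.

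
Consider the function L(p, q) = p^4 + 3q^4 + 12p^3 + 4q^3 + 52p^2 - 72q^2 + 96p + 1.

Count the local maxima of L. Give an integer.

1

L separates as a function of p plus a function of q, so ∇L=0 decouples.
∂L/∂p = 4(p + 2)(p + 3)(p + 4) = 0 at p ∈ {-4, -3, -2}; ∂L/∂q = 12q(q - 3)(q + 4) = 0 at q ∈ {-4, 0, 3}.
The Hessian is diagonal: diag(L_pp, L_qq). Second derivatives: L_pp(-4)=8, L_pp(-3)=-4, L_pp(-2)=8; L_qq(-4)=336, L_qq(0)=-144, L_qq(3)=252.
Local maxima occur where both diagonal entries negative: (-3, 0). Count: 1.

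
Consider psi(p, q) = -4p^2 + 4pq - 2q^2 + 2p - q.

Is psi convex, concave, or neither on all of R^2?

psi is quadratic, so its Hessian is the constant matrix H = [[-8, 4], [4, -4]].
det(H) = 16, tr(H) = -12.
det(H) > 0 and tr(H) < 0, so H is negative definite everywhere: concave.

concave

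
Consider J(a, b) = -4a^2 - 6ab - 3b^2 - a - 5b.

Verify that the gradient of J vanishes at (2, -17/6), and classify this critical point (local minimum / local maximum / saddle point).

local maximum

∇J = (-8a - 6b - 1, -6a - 6b - 5); substituting (2, -17/6) gives ∇J = (0, 0), so (2, -17/6) is indeed a critical point.
The Hessian of J is constant: H = [[-8, -6], [-6, -6]].
det(H) = (-8)·(-6) − (-6)² = 12.
det(H) > 0 and tr(H) = -14 < 0, so H is negative definite and the point is a local maximum.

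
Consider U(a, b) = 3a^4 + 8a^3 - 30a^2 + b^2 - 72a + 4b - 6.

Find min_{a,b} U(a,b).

-162

U(a,b) separates as P(a) + Q(b) − 6, so its minimum is min P + min Q − 6.
P'(a) = 12(a - 2)(a + 1)(a + 3) vanishes at a ∈ {-3, -1, 2}; Q'(b) = 2b + 4 vanishes at b ∈ {-2}.
Local minima of P (where P''>0): P(-3)=-27, P(2)=-152. Local minima of Q: Q(-2)=-4.
So the global minimum of U is P(2) + Q(-2) − 6 = -152 − 4 − 6 = -162, attained at (2, -2).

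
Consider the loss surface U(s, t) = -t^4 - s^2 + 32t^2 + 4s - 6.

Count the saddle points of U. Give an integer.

1

U separates as a function of s plus a function of t, so ∇U=0 decouples.
∂U/∂s = -2(s - 2) = 0 at s ∈ {2}; ∂U/∂t = -4t(t - 4)(t + 4) = 0 at t ∈ {-4, 0, 4}.
The Hessian is diagonal: diag(U_ss, U_tt). Second derivatives: U_ss(2)=-2; U_tt(-4)=-128, U_tt(0)=64, U_tt(4)=-128.
Saddle points occur where the two diagonal entries have opposite signs: (2, 0). Count: 1.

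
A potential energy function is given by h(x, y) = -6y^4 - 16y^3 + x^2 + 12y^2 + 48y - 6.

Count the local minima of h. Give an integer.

h separates as a function of x plus a function of y, so ∇h=0 decouples.
∂h/∂x = 2x = 0 at x ∈ {0}; ∂h/∂y = -24(y - 1)(y + 1)(y + 2) = 0 at y ∈ {-2, -1, 1}.
The Hessian is diagonal: diag(h_xx, h_yy). Second derivatives: h_xx(0)=2; h_yy(-2)=-72, h_yy(-1)=48, h_yy(1)=-144.
Local minima occur where both diagonal entries positive: (0, -1). Count: 1.

1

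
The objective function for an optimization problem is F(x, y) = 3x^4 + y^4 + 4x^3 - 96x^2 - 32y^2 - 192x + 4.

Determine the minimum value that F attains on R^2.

F(x,y) separates as P(x) + Q(y) + 4, so its minimum is min P + min Q + 4.
P'(x) = 12(x - 4)(x + 1)(x + 4) vanishes at x ∈ {-4, -1, 4}; Q'(y) = 4y(y - 4)(y + 4) vanishes at y ∈ {-4, 0, 4}.
Local minima of P (where P''>0): P(-4)=-256, P(4)=-1280. Local minima of Q: Q(-4)=-256, Q(4)=-256.
So the global minimum of F is P(4) + Q(-4) + 4 = -1280 − 256 + 4 = -1532, attained at (4, -4).

-1532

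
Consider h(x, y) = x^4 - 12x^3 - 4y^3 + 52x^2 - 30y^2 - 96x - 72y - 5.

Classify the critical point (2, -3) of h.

local minimum

The mixed partial ∂²h/∂x∂y is 0, so the Hessian at any point is diag(h_xx, h_yy) = diag(4(3x^2 - 18x + 26), -12(2y + 5)).
At (2, -3): H = diag(8, 12).
Both eigenvalues are positive, so H is positive definite: a local minimum.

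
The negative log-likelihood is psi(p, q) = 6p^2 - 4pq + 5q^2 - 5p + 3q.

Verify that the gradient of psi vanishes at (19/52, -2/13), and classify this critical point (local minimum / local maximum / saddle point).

∇psi = (12p - 4q - 5, -4p + 10q + 3); substituting (19/52, -2/13) gives ∇psi = (0, 0), so (19/52, -2/13) is indeed a critical point.
The Hessian of psi is constant: H = [[12, -4], [-4, 10]].
det(H) = 12·10 − (-4)² = 104.
det(H) > 0 and tr(H) = 22 > 0, so H is positive definite and the point is a local minimum.

local minimum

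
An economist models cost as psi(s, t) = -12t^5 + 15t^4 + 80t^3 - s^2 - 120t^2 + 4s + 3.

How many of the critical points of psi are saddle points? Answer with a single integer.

psi separates as a function of s plus a function of t, so ∇psi=0 decouples.
∂psi/∂s = -2(s - 2) = 0 at s ∈ {2}; ∂psi/∂t = -60t(t - 2)(t - 1)(t + 2) = 0 at t ∈ {-2, 0, 1, 2}.
The Hessian is diagonal: diag(psi_ss, psi_tt). Second derivatives: psi_ss(2)=-2; psi_tt(-2)=1440, psi_tt(0)=-240, psi_tt(1)=180, psi_tt(2)=-480.
Saddle points occur where the two diagonal entries have opposite signs: (2, -2), (2, 1). Count: 2.

2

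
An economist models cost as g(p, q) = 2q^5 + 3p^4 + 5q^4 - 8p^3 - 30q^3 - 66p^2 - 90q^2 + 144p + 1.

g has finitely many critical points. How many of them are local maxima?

2

g separates as a function of p plus a function of q, so ∇g=0 decouples.
∂g/∂p = 12(p - 4)(p - 1)(p + 3) = 0 at p ∈ {-3, 1, 4}; ∂g/∂q = 10q(q - 3)(q + 2)(q + 3) = 0 at q ∈ {-3, -2, 0, 3}.
The Hessian is diagonal: diag(g_pp, g_qq). Second derivatives: g_pp(-3)=336, g_pp(1)=-144, g_pp(4)=252; g_qq(-3)=-180, g_qq(-2)=100, g_qq(0)=-180, g_qq(3)=900.
Local maxima occur where both diagonal entries negative: (1, -3), (1, 0). Count: 2.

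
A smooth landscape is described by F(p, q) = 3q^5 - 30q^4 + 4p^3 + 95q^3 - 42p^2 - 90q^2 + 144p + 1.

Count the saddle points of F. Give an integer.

4

F separates as a function of p plus a function of q, so ∇F=0 decouples.
∂F/∂p = 12(p - 4)(p - 3) = 0 at p ∈ {3, 4}; ∂F/∂q = 15q(q - 4)(q - 3)(q - 1) = 0 at q ∈ {0, 1, 3, 4}.
The Hessian is diagonal: diag(F_pp, F_qq). Second derivatives: F_pp(3)=-12, F_pp(4)=12; F_qq(0)=-180, F_qq(1)=90, F_qq(3)=-90, F_qq(4)=180.
Saddle points occur where the two diagonal entries have opposite signs: (3, 1), (3, 4), (4, 0), (4, 3). Count: 4.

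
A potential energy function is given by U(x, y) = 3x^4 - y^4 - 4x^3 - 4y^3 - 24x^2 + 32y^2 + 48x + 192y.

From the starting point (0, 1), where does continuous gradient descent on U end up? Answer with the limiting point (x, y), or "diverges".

U is separable, so gradient descent decouples: x follows -∂U/∂x, y follows -∂U/∂y.
∂U/∂x = 12(x - 2)(x - 1)(x + 2); at x=0 this is 48, so x decreases.
∂U/∂y = -4(y - 4)(y + 3)(y + 4); at y=1 this is 240, so y decreases.
x converges to its nearest critical value -2 (a local min of the x-part); y converges to -3. The iterate converges to (-2, -3).

(-2, -3)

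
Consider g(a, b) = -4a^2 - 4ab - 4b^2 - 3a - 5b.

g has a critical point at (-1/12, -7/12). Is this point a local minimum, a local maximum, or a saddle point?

The Hessian of g is constant: H = [[-8, -4], [-4, -8]].
det(H) = (-8)·(-8) − (-4)² = 48.
det(H) > 0 and tr(H) = -16 < 0, so H is negative definite and the point is a local maximum.

local maximum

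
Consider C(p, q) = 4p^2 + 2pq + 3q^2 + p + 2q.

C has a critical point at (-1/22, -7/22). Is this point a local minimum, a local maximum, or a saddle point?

The Hessian of C is constant: H = [[8, 2], [2, 6]].
det(H) = 8·6 − 2² = 44.
det(H) > 0 and tr(H) = 14 > 0, so H is positive definite and the point is a local minimum.

local minimum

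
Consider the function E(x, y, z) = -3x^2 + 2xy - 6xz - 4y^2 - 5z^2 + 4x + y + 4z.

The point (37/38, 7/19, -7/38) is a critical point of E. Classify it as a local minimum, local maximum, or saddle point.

The Hessian is constant: H = [[-6, 2, -6], [2, -8, 0], [-6, 0, -10]].
Leading principal minors: Δ₁ = -6, Δ₂ = 44, Δ₃ = -152.
The minors alternate sign starting negative (−, +, −), so H is negative definite: a local maximum.

local maximum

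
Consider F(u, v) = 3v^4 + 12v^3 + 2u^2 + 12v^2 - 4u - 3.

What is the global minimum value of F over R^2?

-5

F(u,v) separates as P(u) + Q(v) − 3, so its minimum is min P + min Q − 3.
P'(u) = 4u - 4 vanishes at u ∈ {1}; Q'(v) = 12v(v + 1)(v + 2) vanishes at v ∈ {-2, -1, 0}.
Local minima of P (where P''>0): P(1)=-2. Local minima of Q: Q(-2)=0, Q(0)=0.
So the global minimum of F is P(1) + Q(-2) − 3 = -2 + 0 − 3 = -5, attained at (1, -2).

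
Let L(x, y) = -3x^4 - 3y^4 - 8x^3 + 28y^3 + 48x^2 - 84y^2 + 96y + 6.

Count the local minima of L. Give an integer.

L separates as a function of x plus a function of y, so ∇L=0 decouples.
∂L/∂x = -12x(x - 2)(x + 4) = 0 at x ∈ {-4, 0, 2}; ∂L/∂y = -12(y - 4)(y - 2)(y - 1) = 0 at y ∈ {1, 2, 4}.
The Hessian is diagonal: diag(L_xx, L_yy). Second derivatives: L_xx(-4)=-288, L_xx(0)=96, L_xx(2)=-144; L_yy(1)=-36, L_yy(2)=24, L_yy(4)=-72.
Local minima occur where both diagonal entries positive: (0, 2). Count: 1.

1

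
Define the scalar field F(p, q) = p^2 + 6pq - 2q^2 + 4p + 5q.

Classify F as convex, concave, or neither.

F is quadratic, so its Hessian is the constant matrix H = [[2, 6], [6, -4]].
det(H) = -44, tr(H) = -2.
det(H) < 0, so H is indefinite: neither convex nor concave.

neither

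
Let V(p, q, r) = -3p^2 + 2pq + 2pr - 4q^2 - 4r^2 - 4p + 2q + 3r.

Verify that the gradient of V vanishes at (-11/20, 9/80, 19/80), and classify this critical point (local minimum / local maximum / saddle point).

∇V = (-6p + 2q + 2r - 4, 2p - 8q + 2, 2p - 8r + 3); substituting (-11/20, 9/80, 19/80) gives ∇V = (0, 0, 0), so (-11/20, 9/80, 19/80) is indeed a critical point.
The Hessian is constant: H = [[-6, 2, 2], [2, -8, 0], [2, 0, -8]].
Leading principal minors: Δ₁ = -6, Δ₂ = 44, Δ₃ = -320.
The minors alternate sign starting negative (−, +, −), so H is negative definite: a local maximum.

local maximum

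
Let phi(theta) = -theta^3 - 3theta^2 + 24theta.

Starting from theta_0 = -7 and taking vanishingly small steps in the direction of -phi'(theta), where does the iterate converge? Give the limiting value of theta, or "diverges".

-4

phi'(theta) = -3(theta - 2)(theta + 4), so phi'(-7) = -81.
Gradient descent moves in the -phi' direction, i.e. theta is increasing.
The nearest critical point in that direction is theta = -4, where phi'' = 18 > 0 (a local minimum). The iterate converges there.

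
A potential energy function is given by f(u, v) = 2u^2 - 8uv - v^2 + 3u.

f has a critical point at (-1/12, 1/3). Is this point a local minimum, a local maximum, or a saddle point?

The Hessian of f is constant: H = [[4, -8], [-8, -2]].
det(H) = 4·(-2) − (-8)² = -72.
Since det(H) < 0, H is indefinite and the critical point is a saddle point.

saddle point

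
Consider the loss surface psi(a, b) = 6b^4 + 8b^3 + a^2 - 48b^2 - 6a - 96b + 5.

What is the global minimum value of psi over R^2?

-228

psi(a,b) separates as P(a) + Q(b) + 5, so its minimum is min P + min Q + 5.
P'(a) = 2a - 6 vanishes at a ∈ {3}; Q'(b) = 24(b - 2)(b + 1)(b + 2) vanishes at b ∈ {-2, -1, 2}.
Local minima of P (where P''>0): P(3)=-9. Local minima of Q: Q(-2)=32, Q(2)=-224.
So the global minimum of psi is P(3) + Q(2) + 5 = -9 − 224 + 5 = -228, attained at (3, 2).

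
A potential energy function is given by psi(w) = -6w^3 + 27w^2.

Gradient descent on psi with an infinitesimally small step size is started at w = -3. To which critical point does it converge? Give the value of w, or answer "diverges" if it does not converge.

0

psi'(w) = -18w(w - 3), so psi'(-3) = -324.
Gradient descent moves in the -psi' direction, i.e. w is increasing.
The nearest critical point in that direction is w = 0, where psi'' = 54 > 0 (a local minimum). The iterate converges there.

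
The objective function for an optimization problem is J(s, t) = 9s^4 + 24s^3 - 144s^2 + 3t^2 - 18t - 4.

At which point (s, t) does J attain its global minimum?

(-4, 3)

J(s,t) separates as P(s) + Q(t) − 4, so its minimum is min P + min Q − 4.
P'(s) = 36s(s - 2)(s + 4) vanishes at s ∈ {-4, 0, 2}; Q'(t) = 6(t - 3) vanishes at t ∈ {3}.
Local minima of P (where P''>0): P(-4)=-1536, P(2)=-240. Local minima of Q: Q(3)=-27.
So the global minimum of J is P(-4) + Q(3) − 4 = -1536 − 27 − 4 = -1567, attained at (-4, 3).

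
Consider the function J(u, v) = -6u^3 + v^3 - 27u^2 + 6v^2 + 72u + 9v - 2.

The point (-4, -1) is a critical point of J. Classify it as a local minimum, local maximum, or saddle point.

local minimum

The mixed partial ∂²J/∂u∂v is 0, so the Hessian at any point is diag(J_uu, J_vv) = diag(-18(2u + 3), 6(v + 2)).
At (-4, -1): H = diag(90, 6).
Both eigenvalues are positive, so H is positive definite: a local minimum.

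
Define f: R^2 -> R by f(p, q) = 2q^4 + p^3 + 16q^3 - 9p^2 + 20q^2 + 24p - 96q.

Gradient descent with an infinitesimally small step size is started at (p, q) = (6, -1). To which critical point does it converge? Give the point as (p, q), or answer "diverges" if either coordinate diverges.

f is separable, so gradient descent decouples: p follows -∂f/∂p, q follows -∂f/∂q.
∂f/∂p = 3(p - 4)(p - 2); at p=6 this is 24, so p decreases.
∂f/∂q = 8(q - 1)(q + 3)(q + 4); at q=-1 this is -96, so q increases.
p converges to its nearest critical value 4 (a local min of the p-part); q converges to 1. The iterate converges to (4, 1).

(4, 1)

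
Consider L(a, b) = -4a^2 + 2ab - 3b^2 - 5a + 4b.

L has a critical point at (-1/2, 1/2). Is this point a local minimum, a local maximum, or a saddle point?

The Hessian of L is constant: H = [[-8, 2], [2, -6]].
det(H) = (-8)·(-6) − 2² = 44.
det(H) > 0 and tr(H) = -14 < 0, so H is negative definite and the point is a local maximum.

local maximum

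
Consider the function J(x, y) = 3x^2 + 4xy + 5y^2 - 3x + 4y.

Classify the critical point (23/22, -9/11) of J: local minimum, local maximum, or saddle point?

local minimum

The Hessian of J is constant: H = [[6, 4], [4, 10]].
det(H) = 6·10 − 4² = 44.
det(H) > 0 and tr(H) = 16 > 0, so H is positive definite and the point is a local minimum.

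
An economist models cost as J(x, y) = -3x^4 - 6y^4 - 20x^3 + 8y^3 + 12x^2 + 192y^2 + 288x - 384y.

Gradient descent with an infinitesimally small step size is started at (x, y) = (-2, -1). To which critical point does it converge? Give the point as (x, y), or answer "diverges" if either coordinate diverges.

J is separable, so gradient descent decouples: x follows -∂J/∂x, y follows -∂J/∂y.
∂J/∂x = -12(x - 2)(x + 3)(x + 4); at x=-2 this is 96, so x decreases.
∂J/∂y = -24(y - 4)(y - 1)(y + 4); at y=-1 this is -720, so y increases.
x converges to its nearest critical value -3 (a local min of the x-part); y converges to 1. The iterate converges to (-3, 1).

(-3, 1)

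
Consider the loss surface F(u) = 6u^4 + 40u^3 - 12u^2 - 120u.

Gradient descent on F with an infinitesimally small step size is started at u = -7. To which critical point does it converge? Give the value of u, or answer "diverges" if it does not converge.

-5

F'(u) = 24(u - 1)(u + 1)(u + 5), so F'(-7) = -2304.
Gradient descent moves in the -F' direction, i.e. u is increasing.
The nearest critical point in that direction is u = -5, where F'' = 576 > 0 (a local minimum). The iterate converges there.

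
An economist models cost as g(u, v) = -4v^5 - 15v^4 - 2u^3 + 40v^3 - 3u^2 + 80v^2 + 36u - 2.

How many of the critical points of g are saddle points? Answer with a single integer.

4

g separates as a function of u plus a function of v, so ∇g=0 decouples.
∂g/∂u = -6(u - 2)(u + 3) = 0 at u ∈ {-3, 2}; ∂g/∂v = -20v(v - 2)(v + 1)(v + 4) = 0 at v ∈ {-4, -1, 0, 2}.
The Hessian is diagonal: diag(g_uu, g_vv). Second derivatives: g_uu(-3)=30, g_uu(2)=-30; g_vv(-4)=1440, g_vv(-1)=-180, g_vv(0)=160, g_vv(2)=-720.
Saddle points occur where the two diagonal entries have opposite signs: (-3, -1), (-3, 2), (2, -4), (2, 0). Count: 4.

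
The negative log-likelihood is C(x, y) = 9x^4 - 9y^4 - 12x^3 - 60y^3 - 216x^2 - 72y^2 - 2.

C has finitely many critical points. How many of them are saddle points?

C separates as a function of x plus a function of y, so ∇C=0 decouples.
∂C/∂x = 36x(x - 4)(x + 3) = 0 at x ∈ {-3, 0, 4}; ∂C/∂y = -36y(y + 1)(y + 4) = 0 at y ∈ {-4, -1, 0}.
The Hessian is diagonal: diag(C_xx, C_yy). Second derivatives: C_xx(-3)=756, C_xx(0)=-432, C_xx(4)=1008; C_yy(-4)=-432, C_yy(-1)=108, C_yy(0)=-144.
Saddle points occur where the two diagonal entries have opposite signs: (-3, -4), (-3, 0), (0, -1), (4, -4), (4, 0). Count: 5.

5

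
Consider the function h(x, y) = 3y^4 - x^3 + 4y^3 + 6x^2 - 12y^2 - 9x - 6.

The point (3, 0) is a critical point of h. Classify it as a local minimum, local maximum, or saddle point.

local maximum

The mixed partial ∂²h/∂x∂y is 0, so the Hessian at any point is diag(h_xx, h_yy) = diag(6(-x + 2), 12(3y^2 + 2y - 2)).
At (3, 0): H = diag(-6, -24).
Both eigenvalues are negative, so H is negative definite: a local maximum.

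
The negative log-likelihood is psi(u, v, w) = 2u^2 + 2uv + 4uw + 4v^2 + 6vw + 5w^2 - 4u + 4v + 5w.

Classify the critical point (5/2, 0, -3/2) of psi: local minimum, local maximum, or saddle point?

The Hessian is constant: H = [[4, 2, 4], [2, 8, 6], [4, 6, 10]].
Leading principal minors: Δ₁ = 4, Δ₂ = 28, Δ₃ = 104.
All leading minors are positive, so H is positive definite: a local minimum.

local minimum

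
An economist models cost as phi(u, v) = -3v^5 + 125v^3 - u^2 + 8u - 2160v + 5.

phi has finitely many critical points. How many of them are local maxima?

2

phi separates as a function of u plus a function of v, so ∇phi=0 decouples.
∂phi/∂u = -2(u - 4) = 0 at u ∈ {4}; ∂phi/∂v = -15(v - 4)(v - 3)(v + 3)(v + 4) = 0 at v ∈ {-4, -3, 3, 4}.
The Hessian is diagonal: diag(phi_uu, phi_vv). Second derivatives: phi_uu(4)=-2; phi_vv(-4)=840, phi_vv(-3)=-630, phi_vv(3)=630, phi_vv(4)=-840.
Local maxima occur where both diagonal entries negative: (4, -3), (4, 4). Count: 2.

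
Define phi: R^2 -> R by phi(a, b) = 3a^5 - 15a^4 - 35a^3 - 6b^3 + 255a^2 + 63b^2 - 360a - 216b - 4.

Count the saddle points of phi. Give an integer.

4

phi separates as a function of a plus a function of b, so ∇phi=0 decouples.
∂phi/∂a = 15(a - 4)(a - 2)(a - 1)(a + 3) = 0 at a ∈ {-3, 1, 2, 4}; ∂phi/∂b = -18(b - 4)(b - 3) = 0 at b ∈ {3, 4}.
The Hessian is diagonal: diag(phi_aa, phi_bb). Second derivatives: phi_aa(-3)=-2100, phi_aa(1)=180, phi_aa(2)=-150, phi_aa(4)=630; phi_bb(3)=18, phi_bb(4)=-18.
Saddle points occur where the two diagonal entries have opposite signs: (-3, 3), (1, 4), (2, 3), (4, 4). Count: 4.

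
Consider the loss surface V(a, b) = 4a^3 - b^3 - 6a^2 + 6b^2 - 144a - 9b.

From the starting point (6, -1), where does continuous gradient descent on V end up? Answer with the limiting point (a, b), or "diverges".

V is separable, so gradient descent decouples: a follows -∂V/∂a, b follows -∂V/∂b.
∂V/∂a = 12(a - 4)(a + 3); at a=6 this is 216, so a decreases.
∂V/∂b = -3(b - 3)(b - 1); at b=-1 this is -24, so b increases.
a converges to its nearest critical value 4 (a local min of the a-part); b converges to 1. The iterate converges to (4, 1).

(4, 1)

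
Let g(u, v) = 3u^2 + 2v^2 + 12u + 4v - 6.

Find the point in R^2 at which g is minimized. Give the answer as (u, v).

g(u,v) separates as P(u) + Q(v) − 6, so its minimum is min P + min Q − 6.
P'(u) = 6u + 12 vanishes at u ∈ {-2}; Q'(v) = 4v + 4 vanishes at v ∈ {-1}.
Local minima of P (where P''>0): P(-2)=-12. Local minima of Q: Q(-1)=-2.
So the global minimum of g is P(-2) + Q(-1) − 6 = -12 − 2 − 6 = -20, attained at (-2, -1).

(-2, -1)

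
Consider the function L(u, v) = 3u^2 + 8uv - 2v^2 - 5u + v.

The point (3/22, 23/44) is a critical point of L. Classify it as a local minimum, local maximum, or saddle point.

The Hessian of L is constant: H = [[6, 8], [8, -4]].
det(H) = 6·(-4) − 8² = -88.
Since det(H) < 0, H is indefinite and the critical point is a saddle point.

saddle point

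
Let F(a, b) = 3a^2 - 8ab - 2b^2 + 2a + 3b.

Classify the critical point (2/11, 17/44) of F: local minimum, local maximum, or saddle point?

saddle point

The Hessian of F is constant: H = [[6, -8], [-8, -4]].
det(H) = 6·(-4) − (-8)² = -88.
Since det(H) < 0, H is indefinite and the critical point is a saddle point.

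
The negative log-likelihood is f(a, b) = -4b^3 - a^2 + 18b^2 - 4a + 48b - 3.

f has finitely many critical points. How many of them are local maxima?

1

f separates as a function of a plus a function of b, so ∇f=0 decouples.
∂f/∂a = -2(a + 2) = 0 at a ∈ {-2}; ∂f/∂b = -12(b - 4)(b + 1) = 0 at b ∈ {-1, 4}.
The Hessian is diagonal: diag(f_aa, f_bb). Second derivatives: f_aa(-2)=-2; f_bb(-1)=60, f_bb(4)=-60.
Local maxima occur where both diagonal entries negative: (-2, 4). Count: 1.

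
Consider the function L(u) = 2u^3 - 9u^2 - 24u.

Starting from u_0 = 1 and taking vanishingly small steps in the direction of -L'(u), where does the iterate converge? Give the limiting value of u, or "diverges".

L'(u) = 6(u - 4)(u + 1), so L'(1) = -36.
Gradient descent moves in the -L' direction, i.e. u is increasing.
The nearest critical point in that direction is u = 4, where L'' = 30 > 0 (a local minimum). The iterate converges there.

4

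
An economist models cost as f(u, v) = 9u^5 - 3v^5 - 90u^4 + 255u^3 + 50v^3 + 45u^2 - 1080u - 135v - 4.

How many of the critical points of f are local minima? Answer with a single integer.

4

f separates as a function of u plus a function of v, so ∇f=0 decouples.
∂f/∂u = 45(u - 4)(u - 3)(u - 2)(u + 1) = 0 at u ∈ {-1, 2, 3, 4}; ∂f/∂v = -15(v - 3)(v - 1)(v + 1)(v + 3) = 0 at v ∈ {-3, -1, 1, 3}.
The Hessian is diagonal: diag(f_uu, f_vv). Second derivatives: f_uu(-1)=-2700, f_uu(2)=270, f_uu(3)=-180, f_uu(4)=450; f_vv(-3)=720, f_vv(-1)=-240, f_vv(1)=240, f_vv(3)=-720.
Local minima occur where both diagonal entries positive: (2, -3), (2, 1), (4, -3), (4, 1). Count: 4.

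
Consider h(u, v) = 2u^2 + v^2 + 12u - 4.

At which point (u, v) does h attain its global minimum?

h(u,v) separates as P(u) + Q(v) − 4, so its minimum is min P + min Q − 4.
P'(u) = 4u + 12 vanishes at u ∈ {-3}; Q'(v) = 2v vanishes at v ∈ {0}.
Local minima of P (where P''>0): P(-3)=-18. Local minima of Q: Q(0)=0.
So the global minimum of h is P(-3) + Q(0) − 4 = -18 + 0 − 4 = -22, attained at (-3, 0).

(-3, 0)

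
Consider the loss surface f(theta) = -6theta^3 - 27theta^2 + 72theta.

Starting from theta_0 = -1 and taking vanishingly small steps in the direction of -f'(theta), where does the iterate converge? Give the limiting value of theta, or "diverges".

f'(theta) = -18(theta - 1)(theta + 4), so f'(-1) = 108.
Gradient descent moves in the -f' direction, i.e. theta is decreasing.
The nearest critical point in that direction is theta = -4, where f'' = 90 > 0 (a local minimum). The iterate converges there.

-4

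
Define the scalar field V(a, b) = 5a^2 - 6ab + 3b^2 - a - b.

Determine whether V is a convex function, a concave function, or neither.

convex

V is quadratic, so its Hessian is the constant matrix H = [[10, -6], [-6, 6]].
det(H) = 24, tr(H) = 16.
det(H) > 0 and tr(H) > 0, so H is positive definite everywhere: convex.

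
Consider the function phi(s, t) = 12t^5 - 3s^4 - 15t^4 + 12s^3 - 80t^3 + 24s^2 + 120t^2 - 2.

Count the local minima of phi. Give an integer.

2

phi separates as a function of s plus a function of t, so ∇phi=0 decouples.
∂phi/∂s = -12s(s - 4)(s + 1) = 0 at s ∈ {-1, 0, 4}; ∂phi/∂t = 60t(t - 2)(t - 1)(t + 2) = 0 at t ∈ {-2, 0, 1, 2}.
The Hessian is diagonal: diag(phi_ss, phi_tt). Second derivatives: phi_ss(-1)=-60, phi_ss(0)=48, phi_ss(4)=-240; phi_tt(-2)=-1440, phi_tt(0)=240, phi_tt(1)=-180, phi_tt(2)=480.
Local minima occur where both diagonal entries positive: (0, 0), (0, 2). Count: 2.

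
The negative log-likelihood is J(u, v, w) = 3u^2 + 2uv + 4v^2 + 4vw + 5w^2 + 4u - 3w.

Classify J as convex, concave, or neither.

convex

J is quadratic, so its Hessian is the constant matrix H = [[6, 2, 0], [2, 8, 4], [0, 4, 10]].
Leading principal minors: 6, 44, 344.
All positive ⇒ H ≻ 0 ⇒ convex.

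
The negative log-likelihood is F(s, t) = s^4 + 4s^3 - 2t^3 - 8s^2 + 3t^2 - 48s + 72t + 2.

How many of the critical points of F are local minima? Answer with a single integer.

F separates as a function of s plus a function of t, so ∇F=0 decouples.
∂F/∂s = 4(s - 2)(s + 2)(s + 3) = 0 at s ∈ {-3, -2, 2}; ∂F/∂t = -6(t - 4)(t + 3) = 0 at t ∈ {-3, 4}.
The Hessian is diagonal: diag(F_ss, F_tt). Second derivatives: F_ss(-3)=20, F_ss(-2)=-16, F_ss(2)=80; F_tt(-3)=42, F_tt(4)=-42.
Local minima occur where both diagonal entries positive: (-3, -3), (2, -3). Count: 2.

2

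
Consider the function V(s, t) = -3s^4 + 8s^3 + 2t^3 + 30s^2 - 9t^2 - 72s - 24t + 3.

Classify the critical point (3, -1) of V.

The mixed partial ∂²V/∂s∂t is 0, so the Hessian at any point is diag(V_ss, V_tt) = diag(12(-3s^2 + 4s + 5), 6(2t - 3)).
At (3, -1): H = diag(-120, -30).
Both eigenvalues are negative, so H is negative definite: a local maximum.

local maximum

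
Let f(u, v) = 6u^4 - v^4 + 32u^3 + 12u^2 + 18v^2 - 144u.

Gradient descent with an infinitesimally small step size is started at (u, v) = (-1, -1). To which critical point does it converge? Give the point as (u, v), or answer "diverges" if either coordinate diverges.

f is separable, so gradient descent decouples: u follows -∂f/∂u, v follows -∂f/∂v.
∂f/∂u = 24(u - 1)(u + 2)(u + 3); at u=-1 this is -96, so u increases.
∂f/∂v = -4v(v - 3)(v + 3); at v=-1 this is -32, so v increases.
u converges to its nearest critical value 1 (a local min of the u-part); v converges to 0. The iterate converges to (1, 0).

(1, 0)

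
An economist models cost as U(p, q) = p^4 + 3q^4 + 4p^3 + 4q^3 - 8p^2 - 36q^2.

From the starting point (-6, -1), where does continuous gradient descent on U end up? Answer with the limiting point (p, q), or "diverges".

(-4, -3)

U is separable, so gradient descent decouples: p follows -∂U/∂p, q follows -∂U/∂q.
∂U/∂p = 4p(p - 1)(p + 4); at p=-6 this is -336, so p increases.
∂U/∂q = 12q(q - 2)(q + 3); at q=-1 this is 72, so q decreases.
p converges to its nearest critical value -4 (a local min of the p-part); q converges to -3. The iterate converges to (-4, -3).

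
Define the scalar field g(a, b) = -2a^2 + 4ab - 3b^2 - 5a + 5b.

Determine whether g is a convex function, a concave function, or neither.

g is quadratic, so its Hessian is the constant matrix H = [[-4, 4], [4, -6]].
det(H) = 8, tr(H) = -10.
det(H) > 0 and tr(H) < 0, so H is negative definite everywhere: concave.

concave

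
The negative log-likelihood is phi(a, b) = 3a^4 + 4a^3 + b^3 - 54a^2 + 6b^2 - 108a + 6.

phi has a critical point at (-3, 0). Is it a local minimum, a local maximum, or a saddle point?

The mixed partial ∂²phi/∂a∂b is 0, so the Hessian at any point is diag(phi_aa, phi_bb) = diag(12(3a^2 + 2a - 9), 6(b + 2)).
At (-3, 0): H = diag(144, 12).
Both eigenvalues are positive, so H is positive definite: a local minimum.

local minimum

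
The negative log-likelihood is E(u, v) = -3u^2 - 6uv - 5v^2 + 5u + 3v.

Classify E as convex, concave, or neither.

concave

E is quadratic, so its Hessian is the constant matrix H = [[-6, -6], [-6, -10]].
det(H) = 24, tr(H) = -16.
det(H) > 0 and tr(H) < 0, so H is negative definite everywhere: concave.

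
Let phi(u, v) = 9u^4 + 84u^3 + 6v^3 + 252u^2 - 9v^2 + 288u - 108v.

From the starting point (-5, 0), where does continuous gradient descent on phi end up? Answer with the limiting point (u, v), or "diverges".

(-4, 3)

phi is separable, so gradient descent decouples: u follows -∂phi/∂u, v follows -∂phi/∂v.
∂phi/∂u = 36(u + 1)(u + 2)(u + 4); at u=-5 this is -432, so u increases.
∂phi/∂v = 18(v - 3)(v + 2); at v=0 this is -108, so v increases.
u converges to its nearest critical value -4 (a local min of the u-part); v converges to 3. The iterate converges to (-4, 3).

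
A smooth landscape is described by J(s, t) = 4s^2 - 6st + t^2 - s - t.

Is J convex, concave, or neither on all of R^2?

neither

J is quadratic, so its Hessian is the constant matrix H = [[8, -6], [-6, 2]].
det(H) = -20, tr(H) = 10.
det(H) < 0, so H is indefinite: neither convex nor concave.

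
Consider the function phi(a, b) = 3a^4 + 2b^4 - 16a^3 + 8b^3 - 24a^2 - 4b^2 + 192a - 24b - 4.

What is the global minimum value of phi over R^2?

-326

phi(a,b) separates as P(a) + Q(b) − 4, so its minimum is min P + min Q − 4.
P'(a) = 12(a - 4)(a - 2)(a + 2) vanishes at a ∈ {-2, 2, 4}; Q'(b) = 8(b - 1)(b + 1)(b + 3) vanishes at b ∈ {-3, -1, 1}.
Local minima of P (where P''>0): P(-2)=-304, P(4)=128. Local minima of Q: Q(-3)=-18, Q(1)=-18.
So the global minimum of phi is P(-2) + Q(-3) − 4 = -304 − 18 − 4 = -326, attained at (-2, -3).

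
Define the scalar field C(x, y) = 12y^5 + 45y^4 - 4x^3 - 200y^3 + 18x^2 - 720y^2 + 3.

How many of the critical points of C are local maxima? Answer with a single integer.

2

C separates as a function of x plus a function of y, so ∇C=0 decouples.
∂C/∂x = -12x(x - 3) = 0 at x ∈ {0, 3}; ∂C/∂y = 60y(y - 3)(y + 2)(y + 4) = 0 at y ∈ {-4, -2, 0, 3}.
The Hessian is diagonal: diag(C_xx, C_yy). Second derivatives: C_xx(0)=36, C_xx(3)=-36; C_yy(-4)=-3360, C_yy(-2)=1200, C_yy(0)=-1440, C_yy(3)=6300.
Local maxima occur where both diagonal entries negative: (3, -4), (3, 0). Count: 2.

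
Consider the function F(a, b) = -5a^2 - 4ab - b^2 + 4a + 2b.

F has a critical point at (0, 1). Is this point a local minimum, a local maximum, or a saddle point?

The Hessian of F is constant: H = [[-10, -4], [-4, -2]].
det(H) = (-10)·(-2) − (-4)² = 4.
det(H) > 0 and tr(H) = -12 < 0, so H is negative definite and the point is a local maximum.

local maximum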